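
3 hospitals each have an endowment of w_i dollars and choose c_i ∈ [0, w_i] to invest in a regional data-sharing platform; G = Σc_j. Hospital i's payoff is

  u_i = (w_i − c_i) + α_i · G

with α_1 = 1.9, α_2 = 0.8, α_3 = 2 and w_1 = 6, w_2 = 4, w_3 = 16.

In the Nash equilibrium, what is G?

∂u_i/∂c_i = α_i − 1, so hospital i contributes w_i if α_i > 1, else 0.
α_i > 1 for i ∈ {1, 3}; NE contributions (6, 0, 16), G = 22.

22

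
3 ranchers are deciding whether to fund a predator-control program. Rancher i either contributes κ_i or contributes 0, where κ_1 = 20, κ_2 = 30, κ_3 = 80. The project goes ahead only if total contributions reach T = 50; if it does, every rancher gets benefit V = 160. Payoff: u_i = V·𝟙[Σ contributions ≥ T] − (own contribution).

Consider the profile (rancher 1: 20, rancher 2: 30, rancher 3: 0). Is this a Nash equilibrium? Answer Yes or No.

Yes

Total = 50 ≥ 50: provided.
Rancher 1 (pledges 20, payoff 140): dropping to 0 → total 30, payoff 0. No gain.
Rancher 2 (pledges 30, payoff 130): dropping to 0 → total 20, payoff 0. No gain.
Rancher 3 (pledges 0, payoff 160): pledging 80 → total 130, payoff 80. No gain.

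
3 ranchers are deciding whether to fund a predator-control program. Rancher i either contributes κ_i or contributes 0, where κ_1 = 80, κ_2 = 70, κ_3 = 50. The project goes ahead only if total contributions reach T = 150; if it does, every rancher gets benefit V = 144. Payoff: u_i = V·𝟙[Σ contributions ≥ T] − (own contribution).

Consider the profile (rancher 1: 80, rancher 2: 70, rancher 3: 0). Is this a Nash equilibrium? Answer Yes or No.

Yes

Total = 150 ≥ 150: provided.
Rancher 1 (pledges 80, payoff 64): dropping to 0 → total 70, payoff 0. No gain.
Rancher 2 (pledges 70, payoff 74): dropping to 0 → total 80, payoff 0. No gain.
Rancher 3 (pledges 0, payoff 144): pledging 50 → total 200, payoff 94. No gain.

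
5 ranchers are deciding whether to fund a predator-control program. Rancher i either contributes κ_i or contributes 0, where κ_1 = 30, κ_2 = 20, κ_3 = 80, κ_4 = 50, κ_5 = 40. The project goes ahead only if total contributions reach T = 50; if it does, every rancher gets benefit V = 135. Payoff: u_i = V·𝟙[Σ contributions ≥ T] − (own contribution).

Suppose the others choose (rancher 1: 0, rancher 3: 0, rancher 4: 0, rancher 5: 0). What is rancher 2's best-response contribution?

Others' total = 0. Even contributing 20 gives 20 < 50: no benefit either way.
Best response: 0.

0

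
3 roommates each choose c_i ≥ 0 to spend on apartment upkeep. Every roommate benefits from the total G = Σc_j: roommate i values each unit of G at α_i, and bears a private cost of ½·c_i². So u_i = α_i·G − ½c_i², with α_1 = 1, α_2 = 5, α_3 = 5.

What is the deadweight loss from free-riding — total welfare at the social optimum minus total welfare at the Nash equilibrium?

86

Roommate i's FOC: ∂u_i/∂c_i = α_i − c_i = 0, so c_i* = α_i.
NE contributions = (1, 5, 5); G = 11.
W^NE = (Σα)·G − ½Σα_i² = 11² − ½·51 = 95.5.
Planner sets c_i = Σα_j = 11 for every i, so G^SO = 3·11 = 33.
W^SO = (Σα)·G^SO − ½·3·(Σα)² = (3/2)·11² = 181.5.
Deadweight loss = W^SO − W^NE = 86.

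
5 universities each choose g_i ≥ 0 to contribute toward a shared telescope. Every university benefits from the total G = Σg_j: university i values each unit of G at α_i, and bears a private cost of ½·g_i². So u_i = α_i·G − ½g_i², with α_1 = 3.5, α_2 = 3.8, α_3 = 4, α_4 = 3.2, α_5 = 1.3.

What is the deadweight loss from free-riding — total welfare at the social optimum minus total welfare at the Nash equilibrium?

University i's FOC: ∂u_i/∂g_i = α_i − g_i = 0, so g_i* = α_i.
NE contributions = (3.5, 3.8, 4, 3.2, 1.3); G = 15.8.
W^NE = (Σα)·G − ½Σα_i² = 15.8² − ½·54.62 = 222.33.
Planner sets g_i = Σα_j = 15.8 for every i, so G^SO = 5·15.8 = 79.
W^SO = (Σα)·G^SO − ½·5·(Σα)² = (5/2)·15.8² = 624.1.
Deadweight loss = W^SO − W^NE = 401.77.

401.77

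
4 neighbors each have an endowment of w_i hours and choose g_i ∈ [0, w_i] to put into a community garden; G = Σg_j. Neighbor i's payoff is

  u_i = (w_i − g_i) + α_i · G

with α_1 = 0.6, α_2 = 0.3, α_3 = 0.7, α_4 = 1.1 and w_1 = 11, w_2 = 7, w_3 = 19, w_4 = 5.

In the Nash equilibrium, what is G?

∂u_i/∂g_i = α_i − 1, so neighbor i contributes w_i if α_i > 1, else 0.
α_i > 1 for i ∈ {4}; NE contributions (0, 0, 0, 5), G = 5.

5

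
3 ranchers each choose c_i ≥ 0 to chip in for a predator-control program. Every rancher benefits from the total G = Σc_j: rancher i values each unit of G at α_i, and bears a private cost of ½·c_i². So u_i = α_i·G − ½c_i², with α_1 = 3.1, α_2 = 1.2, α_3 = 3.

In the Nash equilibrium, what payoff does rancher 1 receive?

17.825

Rancher i's FOC: ∂u_i/∂c_i = α_i − c_i = 0, so c_i* = α_i.
NE contributions = (3.1, 1.2, 3); G = 7.3.
u_1 = α_1·G − ½·(c_1)² = 3.1·7.3 − ½·3.1² = 17.825.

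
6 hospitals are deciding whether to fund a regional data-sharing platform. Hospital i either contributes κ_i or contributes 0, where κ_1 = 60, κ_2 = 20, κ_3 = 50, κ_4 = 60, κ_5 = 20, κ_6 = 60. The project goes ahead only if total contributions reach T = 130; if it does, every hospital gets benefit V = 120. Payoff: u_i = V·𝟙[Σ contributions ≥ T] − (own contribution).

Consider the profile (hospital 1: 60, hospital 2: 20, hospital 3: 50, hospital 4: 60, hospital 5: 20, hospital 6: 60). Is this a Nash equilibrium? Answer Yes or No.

Total = 270 ≥ 130: provided.
Hospital 1 (pledges 60, payoff 60): dropping to 0 → total 210, payoff 120. Profitable deviation.

No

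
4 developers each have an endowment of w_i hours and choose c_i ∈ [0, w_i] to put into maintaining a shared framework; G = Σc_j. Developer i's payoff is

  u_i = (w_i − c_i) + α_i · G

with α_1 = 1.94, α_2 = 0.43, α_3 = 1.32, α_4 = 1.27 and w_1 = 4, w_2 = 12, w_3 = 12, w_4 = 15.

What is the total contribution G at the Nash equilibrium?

∂u_i/∂c_i = α_i − 1, so developer i contributes w_i if α_i > 1, else 0.
α_i > 1 for i ∈ {1, 3, 4}; NE contributions (4, 0, 12, 15), G = 31.

31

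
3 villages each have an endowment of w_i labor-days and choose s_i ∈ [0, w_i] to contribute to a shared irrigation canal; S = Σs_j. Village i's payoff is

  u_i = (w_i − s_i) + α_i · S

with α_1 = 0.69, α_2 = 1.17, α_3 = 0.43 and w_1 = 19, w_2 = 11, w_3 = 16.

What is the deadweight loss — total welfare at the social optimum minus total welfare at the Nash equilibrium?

∂u_i/∂s_i = α_i − 1, so village i contributes w_i if α_i > 1, else 0.
α_i > 1 for i ∈ {2}; NE contributions (0, 11, 0), S = 11.
W^NE = Σw_i − S^NE + (Σα_i)·S^NE = 46 + 1.29·11 = 60.19.
Planner: ∂(Σu_j)/∂s_i = Σα_j − 1 = 1.29 > 0, so everyone contributes w_i; S^SO = 46, W^SO = 46 + 1.29·46 = 105.34.
Deadweight loss = 45.15.

45.15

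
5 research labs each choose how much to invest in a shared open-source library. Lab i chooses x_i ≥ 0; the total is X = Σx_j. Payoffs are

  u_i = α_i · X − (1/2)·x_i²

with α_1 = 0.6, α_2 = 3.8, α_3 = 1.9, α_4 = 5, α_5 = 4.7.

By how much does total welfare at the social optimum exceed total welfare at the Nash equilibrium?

Lab i's FOC: ∂u_i/∂x_i = α_i − x_i = 0, so x_i* = α_i.
NE contributions = (0.6, 3.8, 1.9, 5, 4.7); X = 16.
W^NE = (Σα)·X − ½Σα_i² = 16² − ½·65.5 = 223.25.
Planner sets x_i = Σα_j = 16 for every i, so X^SO = 5·16 = 80.
W^SO = (Σα)·X^SO − ½·5·(Σα)² = (5/2)·16² = 640.
Deadweight loss = W^SO − W^NE = 416.75.

416.75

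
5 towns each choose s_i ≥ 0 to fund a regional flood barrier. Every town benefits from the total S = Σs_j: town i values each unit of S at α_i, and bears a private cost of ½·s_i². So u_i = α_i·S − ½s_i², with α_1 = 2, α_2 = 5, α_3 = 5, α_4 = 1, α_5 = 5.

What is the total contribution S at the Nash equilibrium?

18

Town i's FOC: ∂u_i/∂s_i = α_i − s_i = 0, so s_i* = α_i.
NE contributions = (2, 5, 5, 1, 5); S = 18.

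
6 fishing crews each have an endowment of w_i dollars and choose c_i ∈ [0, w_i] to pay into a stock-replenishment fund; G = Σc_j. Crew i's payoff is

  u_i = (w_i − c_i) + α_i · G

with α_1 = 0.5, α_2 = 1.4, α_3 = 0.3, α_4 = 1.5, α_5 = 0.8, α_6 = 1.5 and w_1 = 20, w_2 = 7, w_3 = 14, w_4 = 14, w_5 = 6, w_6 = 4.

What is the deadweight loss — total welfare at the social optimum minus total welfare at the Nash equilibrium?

200

∂u_i/∂c_i = α_i − 1, so crew i contributes w_i if α_i > 1, else 0.
α_i > 1 for i ∈ {2, 4, 6}; NE contributions (0, 7, 0, 14, 0, 4), G = 25.
W^NE = Σw_i − G^NE + (Σα_i)·G^NE = 65 + 5·25 = 190.
Planner: ∂(Σu_j)/∂c_i = Σα_j − 1 = 5 > 0, so everyone contributes w_i; G^SO = 65, W^SO = 65 + 5·65 = 390.
Deadweight loss = 200.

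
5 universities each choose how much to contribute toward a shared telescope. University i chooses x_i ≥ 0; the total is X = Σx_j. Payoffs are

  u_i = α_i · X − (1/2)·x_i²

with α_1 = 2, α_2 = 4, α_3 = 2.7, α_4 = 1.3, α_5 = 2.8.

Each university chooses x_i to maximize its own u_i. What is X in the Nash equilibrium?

12.8

University i's FOC: ∂u_i/∂x_i = α_i − x_i = 0, so x_i* = α_i.
NE contributions = (2, 4, 2.7, 1.3, 2.8); X = 12.8.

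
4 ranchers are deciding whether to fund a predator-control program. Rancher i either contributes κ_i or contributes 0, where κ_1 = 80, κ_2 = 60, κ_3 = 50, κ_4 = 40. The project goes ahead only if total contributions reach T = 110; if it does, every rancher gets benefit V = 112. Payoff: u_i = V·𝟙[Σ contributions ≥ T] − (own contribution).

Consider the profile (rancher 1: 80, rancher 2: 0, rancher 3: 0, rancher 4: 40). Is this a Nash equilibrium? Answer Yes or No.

Yes

Total = 120 ≥ 110: provided.
Rancher 1 (pledges 80, payoff 32): dropping to 0 → total 40, payoff 0. No gain.
Rancher 2 (pledges 0, payoff 112): pledging 60 → total 180, payoff 52. No gain.
Rancher 3 (pledges 0, payoff 112): pledging 50 → total 170, payoff 62. No gain.
Rancher 4 (pledges 40, payoff 72): dropping to 0 → total 80, payoff 0. No gain.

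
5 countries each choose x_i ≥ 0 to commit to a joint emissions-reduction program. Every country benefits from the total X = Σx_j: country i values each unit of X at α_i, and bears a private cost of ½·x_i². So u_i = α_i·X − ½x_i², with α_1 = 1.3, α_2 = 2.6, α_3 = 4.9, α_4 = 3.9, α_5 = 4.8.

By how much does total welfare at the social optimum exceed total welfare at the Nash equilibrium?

Country i's FOC: ∂u_i/∂x_i = α_i − x_i = 0, so x_i* = α_i.
NE contributions = (1.3, 2.6, 4.9, 3.9, 4.8); X = 17.5.
W^NE = (Σα)·X − ½Σα_i² = 17.5² − ½·70.71 = 270.895.
Planner sets x_i = Σα_j = 17.5 for every i, so X^SO = 5·17.5 = 87.5.
W^SO = (Σα)·X^SO − ½·5·(Σα)² = (5/2)·17.5² = 765.625.
Deadweight loss = W^SO − W^NE = 494.73.

494.73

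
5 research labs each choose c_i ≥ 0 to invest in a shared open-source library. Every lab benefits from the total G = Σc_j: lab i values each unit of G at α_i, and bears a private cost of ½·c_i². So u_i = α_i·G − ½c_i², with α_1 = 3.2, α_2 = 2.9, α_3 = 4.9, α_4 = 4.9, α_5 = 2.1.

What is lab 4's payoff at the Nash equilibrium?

Lab i's FOC: ∂u_i/∂c_i = α_i − c_i = 0, so c_i* = α_i.
NE contributions = (3.2, 2.9, 4.9, 4.9, 2.1); G = 18.
u_4 = α_4·G − ½·(c_4)² = 4.9·18 − ½·4.9² = 76.195.

76.195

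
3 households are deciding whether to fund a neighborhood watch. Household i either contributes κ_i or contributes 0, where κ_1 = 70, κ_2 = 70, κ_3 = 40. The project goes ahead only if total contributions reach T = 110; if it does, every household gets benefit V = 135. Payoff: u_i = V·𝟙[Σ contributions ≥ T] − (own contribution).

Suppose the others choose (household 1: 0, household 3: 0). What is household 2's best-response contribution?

Others' total = 0. Even contributing 70 gives 70 < 110: no benefit either way.
Best response: 0.

0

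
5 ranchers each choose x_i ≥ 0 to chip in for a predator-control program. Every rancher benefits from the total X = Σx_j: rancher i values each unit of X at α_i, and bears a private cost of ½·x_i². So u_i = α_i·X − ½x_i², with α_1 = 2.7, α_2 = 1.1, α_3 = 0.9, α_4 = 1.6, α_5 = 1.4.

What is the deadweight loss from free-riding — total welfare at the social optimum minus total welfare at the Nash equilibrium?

Rancher i's FOC: ∂u_i/∂x_i = α_i − x_i = 0, so x_i* = α_i.
NE contributions = (2.7, 1.1, 0.9, 1.6, 1.4); X = 7.7.
W^NE = (Σα)·X − ½Σα_i² = 7.7² − ½·13.83 = 52.375.
Planner sets x_i = Σα_j = 7.7 for every i, so X^SO = 5·7.7 = 38.5.
W^SO = (Σα)·X^SO − ½·5·(Σα)² = (5/2)·7.7² = 148.225.
Deadweight loss = W^SO − W^NE = 95.85.

95.85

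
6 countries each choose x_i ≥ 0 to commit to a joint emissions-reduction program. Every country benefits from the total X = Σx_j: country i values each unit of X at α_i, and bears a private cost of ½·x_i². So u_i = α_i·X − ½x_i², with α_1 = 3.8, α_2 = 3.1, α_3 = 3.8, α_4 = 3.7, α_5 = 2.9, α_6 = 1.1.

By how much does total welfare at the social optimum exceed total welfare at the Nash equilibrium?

708.02

Country i's FOC: ∂u_i/∂x_i = α_i − x_i = 0, so x_i* = α_i.
NE contributions = (3.8, 3.1, 3.8, 3.7, 2.9, 1.1); X = 18.4.
W^NE = (Σα)·X − ½Σα_i² = 18.4² − ½·61.8 = 307.66.
Planner sets x_i = Σα_j = 18.4 for every i, so X^SO = 6·18.4 = 110.4.
W^SO = (Σα)·X^SO − ½·6·(Σα)² = (6/2)·18.4² = 1015.68.
Deadweight loss = W^SO − W^NE = 708.02.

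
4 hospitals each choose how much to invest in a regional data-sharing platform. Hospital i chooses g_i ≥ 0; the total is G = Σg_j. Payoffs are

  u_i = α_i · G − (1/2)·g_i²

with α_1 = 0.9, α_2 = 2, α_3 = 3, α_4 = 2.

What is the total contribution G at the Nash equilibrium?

7.9

Hospital i's FOC: ∂u_i/∂g_i = α_i − g_i = 0, so g_i* = α_i.
NE contributions = (0.9, 2, 3, 2); G = 7.9.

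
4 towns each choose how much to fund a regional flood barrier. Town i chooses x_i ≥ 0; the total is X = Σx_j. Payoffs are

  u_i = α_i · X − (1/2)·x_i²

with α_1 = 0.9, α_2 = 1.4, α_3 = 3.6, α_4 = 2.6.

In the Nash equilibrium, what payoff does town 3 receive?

Town i's FOC: ∂u_i/∂x_i = α_i − x_i = 0, so x_i* = α_i.
NE contributions = (0.9, 1.4, 3.6, 2.6); X = 8.5.
u_3 = α_3·X − ½·(x_3)² = 3.6·8.5 − ½·3.6² = 24.12.

24.12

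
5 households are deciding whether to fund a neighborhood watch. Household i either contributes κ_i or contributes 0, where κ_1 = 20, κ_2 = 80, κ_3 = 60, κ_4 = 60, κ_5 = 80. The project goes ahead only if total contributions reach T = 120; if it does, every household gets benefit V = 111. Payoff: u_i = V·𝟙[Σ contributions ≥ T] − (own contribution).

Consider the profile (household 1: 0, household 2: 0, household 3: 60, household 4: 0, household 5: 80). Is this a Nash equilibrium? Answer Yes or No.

Yes

Total = 140 ≥ 120: provided.
Household 1 (pledges 0, payoff 111): pledging 20 → total 160, payoff 91. No gain.
Household 2 (pledges 0, payoff 111): pledging 80 → total 220, payoff 31. No gain.
Household 3 (pledges 60, payoff 51): dropping to 0 → total 80, payoff 0. No gain.
Household 4 (pledges 0, payoff 111): pledging 60 → total 200, payoff 51. No gain.
Household 5 (pledges 80, payoff 31): dropping to 0 → total 60, payoff 0. No gain.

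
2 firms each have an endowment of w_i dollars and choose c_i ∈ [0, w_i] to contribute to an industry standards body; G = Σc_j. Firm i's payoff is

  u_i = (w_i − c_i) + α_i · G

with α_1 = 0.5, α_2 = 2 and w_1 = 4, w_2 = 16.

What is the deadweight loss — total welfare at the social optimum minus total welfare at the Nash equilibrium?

∂u_i/∂c_i = α_i − 1, so firm i contributes w_i if α_i > 1, else 0.
α_i > 1 for i ∈ {2}; NE contributions (0, 16), G = 16.
W^NE = Σw_i − G^NE + (Σα_i)·G^NE = 20 + 1.5·16 = 44.
Planner: ∂(Σu_j)/∂c_i = Σα_j − 1 = 1.5 > 0, so everyone contributes w_i; G^SO = 20, W^SO = 20 + 1.5·20 = 50.
Deadweight loss = 6.

6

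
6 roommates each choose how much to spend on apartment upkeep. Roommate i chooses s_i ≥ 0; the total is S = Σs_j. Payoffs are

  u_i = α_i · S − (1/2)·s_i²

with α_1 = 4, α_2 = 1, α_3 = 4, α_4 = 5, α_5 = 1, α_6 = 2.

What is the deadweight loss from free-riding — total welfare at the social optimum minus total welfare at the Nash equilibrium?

Roommate i's FOC: ∂u_i/∂s_i = α_i − s_i = 0, so s_i* = α_i.
NE contributions = (4, 1, 4, 5, 1, 2); S = 17.
W^NE = (Σα)·S − ½Σα_i² = 17² − ½·63 = 257.5.
Planner sets s_i = Σα_j = 17 for every i, so S^SO = 6·17 = 102.
W^SO = (Σα)·S^SO − ½·6·(Σα)² = (6/2)·17² = 867.
Deadweight loss = W^SO − W^NE = 609.5.

609.5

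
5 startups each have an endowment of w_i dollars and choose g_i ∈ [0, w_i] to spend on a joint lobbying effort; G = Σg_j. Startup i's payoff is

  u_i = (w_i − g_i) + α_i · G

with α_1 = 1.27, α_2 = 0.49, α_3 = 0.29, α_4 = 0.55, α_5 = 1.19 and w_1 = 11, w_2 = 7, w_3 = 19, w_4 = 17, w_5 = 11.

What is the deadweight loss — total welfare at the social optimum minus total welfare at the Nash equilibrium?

119.97

∂u_i/∂g_i = α_i − 1, so startup i contributes w_i if α_i > 1, else 0.
α_i > 1 for i ∈ {1, 5}; NE contributions (11, 0, 0, 0, 11), G = 22.
W^NE = Σw_i − G^NE + (Σα_i)·G^NE = 65 + 2.79·22 = 126.38.
Planner: ∂(Σu_j)/∂g_i = Σα_j − 1 = 2.79 > 0, so everyone contributes w_i; G^SO = 65, W^SO = 65 + 2.79·65 = 246.35.
Deadweight loss = 119.97.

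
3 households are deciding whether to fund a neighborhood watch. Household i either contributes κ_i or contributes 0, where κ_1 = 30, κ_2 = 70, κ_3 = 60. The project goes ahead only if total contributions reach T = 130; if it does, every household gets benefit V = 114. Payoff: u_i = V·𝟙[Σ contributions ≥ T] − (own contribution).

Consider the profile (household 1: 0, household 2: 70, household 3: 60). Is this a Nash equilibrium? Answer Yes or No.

Total = 130 ≥ 130: provided.
Household 1 (pledges 0, payoff 114): pledging 30 → total 160, payoff 84. No gain.
Household 2 (pledges 70, payoff 44): dropping to 0 → total 60, payoff 0. No gain.
Household 3 (pledges 60, payoff 54): dropping to 0 → total 70, payoff 0. No gain.

Yes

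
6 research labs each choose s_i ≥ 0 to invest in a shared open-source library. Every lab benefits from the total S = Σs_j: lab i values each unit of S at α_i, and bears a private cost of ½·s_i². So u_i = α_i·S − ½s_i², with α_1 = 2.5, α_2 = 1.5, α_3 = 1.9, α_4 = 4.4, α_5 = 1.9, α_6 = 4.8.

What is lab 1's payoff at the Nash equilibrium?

39.375

Lab i's FOC: ∂u_i/∂s_i = α_i − s_i = 0, so s_i* = α_i.
NE contributions = (2.5, 1.5, 1.9, 4.4, 1.9, 4.8); S = 17.
u_1 = α_1·S − ½·(s_1)² = 2.5·17 − ½·2.5² = 39.375.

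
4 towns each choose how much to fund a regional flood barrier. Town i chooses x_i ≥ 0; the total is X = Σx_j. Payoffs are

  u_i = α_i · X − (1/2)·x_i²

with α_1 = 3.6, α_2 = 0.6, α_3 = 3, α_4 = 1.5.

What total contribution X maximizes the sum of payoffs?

34.8

Planner FOC: ∂(Σu_j)/∂x_i = (Σα_j) − x_i = 0, so x_i^SO = Σα_j = 8.7 for every i; X^SO = 34.8.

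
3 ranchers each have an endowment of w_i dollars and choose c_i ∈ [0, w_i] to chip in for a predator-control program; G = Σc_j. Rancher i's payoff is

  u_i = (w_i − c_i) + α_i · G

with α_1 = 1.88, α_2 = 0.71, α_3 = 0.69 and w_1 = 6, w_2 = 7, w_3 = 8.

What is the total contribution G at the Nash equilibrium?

∂u_i/∂c_i = α_i − 1, so rancher i contributes w_i if α_i > 1, else 0.
α_i > 1 for i ∈ {1}; NE contributions (6, 0, 0), G = 6.

6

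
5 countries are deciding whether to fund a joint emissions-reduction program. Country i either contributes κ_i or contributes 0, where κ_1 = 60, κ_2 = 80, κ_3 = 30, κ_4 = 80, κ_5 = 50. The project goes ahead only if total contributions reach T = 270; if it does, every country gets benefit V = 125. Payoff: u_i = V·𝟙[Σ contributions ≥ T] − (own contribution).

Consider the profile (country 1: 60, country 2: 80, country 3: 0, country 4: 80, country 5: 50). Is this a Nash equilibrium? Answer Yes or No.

Total = 270 ≥ 270: provided.
Country 1 (pledges 60, payoff 65): dropping to 0 → total 210, payoff 0. No gain.
Country 2 (pledges 80, payoff 45): dropping to 0 → total 190, payoff 0. No gain.
Country 3 (pledges 0, payoff 125): pledging 30 → total 300, payoff 95. No gain.
Country 4 (pledges 80, payoff 45): dropping to 0 → total 190, payoff 0. No gain.
Country 5 (pledges 50, payoff 75): dropping to 0 → total 220, payoff 0. No gain.

Yes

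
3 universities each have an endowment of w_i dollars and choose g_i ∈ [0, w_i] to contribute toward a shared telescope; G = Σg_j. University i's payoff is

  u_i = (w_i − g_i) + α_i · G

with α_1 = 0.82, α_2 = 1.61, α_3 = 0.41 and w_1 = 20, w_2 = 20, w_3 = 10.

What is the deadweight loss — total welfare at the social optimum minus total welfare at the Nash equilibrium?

∂u_i/∂g_i = α_i − 1, so university i contributes w_i if α_i > 1, else 0.
α_i > 1 for i ∈ {2}; NE contributions (0, 20, 0), G = 20.
W^NE = Σw_i − G^NE + (Σα_i)·G^NE = 50 + 1.84·20 = 86.8.
Planner: ∂(Σu_j)/∂g_i = Σα_j − 1 = 1.84 > 0, so everyone contributes w_i; G^SO = 50, W^SO = 50 + 1.84·50 = 142.
Deadweight loss = 55.2.

55.2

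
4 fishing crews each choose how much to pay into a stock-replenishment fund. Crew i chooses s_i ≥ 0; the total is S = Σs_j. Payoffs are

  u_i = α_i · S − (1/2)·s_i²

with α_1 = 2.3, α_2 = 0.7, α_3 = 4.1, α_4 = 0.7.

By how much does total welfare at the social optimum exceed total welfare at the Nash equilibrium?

72.38

Crew i's FOC: ∂u_i/∂s_i = α_i − s_i = 0, so s_i* = α_i.
NE contributions = (2.3, 0.7, 4.1, 0.7); S = 7.8.
W^NE = (Σα)·S − ½Σα_i² = 7.8² − ½·23.08 = 49.3.
Planner sets s_i = Σα_j = 7.8 for every i, so S^SO = 4·7.8 = 31.2.
W^SO = (Σα)·S^SO − ½·4·(Σα)² = (4/2)·7.8² = 121.68.
Deadweight loss = W^SO − W^NE = 72.38.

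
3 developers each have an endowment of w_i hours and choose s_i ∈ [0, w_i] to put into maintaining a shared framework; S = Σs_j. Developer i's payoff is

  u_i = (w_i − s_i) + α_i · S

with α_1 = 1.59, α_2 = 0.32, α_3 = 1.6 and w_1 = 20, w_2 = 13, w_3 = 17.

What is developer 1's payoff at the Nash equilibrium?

∂u_i/∂s_i = α_i − 1, so developer i contributes w_i if α_i > 1, else 0.
α_i > 1 for i ∈ {1, 3}; NE contributions (20, 0, 17), S = 37.
u_1 = (20 − 20) + 1.59·37 = 58.83.

58.83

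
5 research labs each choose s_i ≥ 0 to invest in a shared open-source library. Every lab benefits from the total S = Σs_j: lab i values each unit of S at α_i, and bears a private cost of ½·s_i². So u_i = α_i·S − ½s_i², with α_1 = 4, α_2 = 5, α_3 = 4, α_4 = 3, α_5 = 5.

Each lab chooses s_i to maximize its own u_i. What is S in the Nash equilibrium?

21

Lab i's FOC: ∂u_i/∂s_i = α_i − s_i = 0, so s_i* = α_i.
NE contributions = (4, 5, 4, 3, 5); S = 21.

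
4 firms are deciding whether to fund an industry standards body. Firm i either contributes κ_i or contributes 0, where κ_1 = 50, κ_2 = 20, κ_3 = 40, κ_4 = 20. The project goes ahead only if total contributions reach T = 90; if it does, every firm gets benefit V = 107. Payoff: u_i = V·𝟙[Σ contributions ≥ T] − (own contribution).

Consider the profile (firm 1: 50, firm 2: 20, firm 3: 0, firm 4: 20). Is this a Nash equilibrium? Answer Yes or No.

Total = 90 ≥ 90: provided.
Firm 1 (pledges 50, payoff 57): dropping to 0 → total 40, payoff 0. No gain.
Firm 2 (pledges 20, payoff 87): dropping to 0 → total 70, payoff 0. No gain.
Firm 3 (pledges 0, payoff 107): pledging 40 → total 130, payoff 67. No gain.
Firm 4 (pledges 20, payoff 87): dropping to 0 → total 70, payoff 0. No gain.

Yes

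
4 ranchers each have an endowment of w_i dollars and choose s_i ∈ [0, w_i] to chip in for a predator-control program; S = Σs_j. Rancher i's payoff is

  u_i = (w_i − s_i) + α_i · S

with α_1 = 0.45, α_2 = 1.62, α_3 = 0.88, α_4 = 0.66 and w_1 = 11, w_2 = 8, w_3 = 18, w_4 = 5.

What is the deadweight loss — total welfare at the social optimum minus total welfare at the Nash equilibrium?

∂u_i/∂s_i = α_i − 1, so rancher i contributes w_i if α_i > 1, else 0.
α_i > 1 for i ∈ {2}; NE contributions (0, 8, 0, 0), S = 8.
W^NE = Σw_i − S^NE + (Σα_i)·S^NE = 42 + 2.61·8 = 62.88.
Planner: ∂(Σu_j)/∂s_i = Σα_j − 1 = 2.61 > 0, so everyone contributes w_i; S^SO = 42, W^SO = 42 + 2.61·42 = 151.62.
Deadweight loss = 88.74.

88.74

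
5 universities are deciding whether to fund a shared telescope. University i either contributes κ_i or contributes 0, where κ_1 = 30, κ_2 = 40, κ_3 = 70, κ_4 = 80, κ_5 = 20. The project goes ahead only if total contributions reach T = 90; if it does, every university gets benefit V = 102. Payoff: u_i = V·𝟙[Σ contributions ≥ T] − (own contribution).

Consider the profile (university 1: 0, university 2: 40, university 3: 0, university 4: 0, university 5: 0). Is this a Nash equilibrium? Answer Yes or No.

Total = 40 < 90: not provided.
University 1 (pledges 0, payoff 0): pledging 30 → total 70, payoff -30. No gain.
University 2 (pledges 40, payoff -40): dropping to 0 → total 0, payoff 0. Profitable deviation.

No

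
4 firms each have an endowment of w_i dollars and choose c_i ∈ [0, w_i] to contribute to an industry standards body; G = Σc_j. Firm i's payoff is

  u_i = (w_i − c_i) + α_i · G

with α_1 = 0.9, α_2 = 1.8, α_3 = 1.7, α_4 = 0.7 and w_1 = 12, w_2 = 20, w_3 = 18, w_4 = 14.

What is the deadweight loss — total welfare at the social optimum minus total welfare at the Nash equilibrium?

106.6

∂u_i/∂c_i = α_i − 1, so firm i contributes w_i if α_i > 1, else 0.
α_i > 1 for i ∈ {2, 3}; NE contributions (0, 20, 18, 0), G = 38.
W^NE = Σw_i − G^NE + (Σα_i)·G^NE = 64 + 4.1·38 = 219.8.
Planner: ∂(Σu_j)/∂c_i = Σα_j − 1 = 4.1 > 0, so everyone contributes w_i; G^SO = 64, W^SO = 64 + 4.1·64 = 326.4.
Deadweight loss = 106.6.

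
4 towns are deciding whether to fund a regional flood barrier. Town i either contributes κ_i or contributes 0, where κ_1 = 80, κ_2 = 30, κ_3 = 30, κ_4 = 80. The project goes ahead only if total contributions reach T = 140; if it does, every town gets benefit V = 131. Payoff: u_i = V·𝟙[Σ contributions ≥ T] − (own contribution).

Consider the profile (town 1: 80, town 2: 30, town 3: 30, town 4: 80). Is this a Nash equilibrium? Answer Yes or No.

No

Total = 220 ≥ 140: provided.
Town 1 (pledges 80, payoff 51): dropping to 0 → total 140, payoff 131. Profitable deviation.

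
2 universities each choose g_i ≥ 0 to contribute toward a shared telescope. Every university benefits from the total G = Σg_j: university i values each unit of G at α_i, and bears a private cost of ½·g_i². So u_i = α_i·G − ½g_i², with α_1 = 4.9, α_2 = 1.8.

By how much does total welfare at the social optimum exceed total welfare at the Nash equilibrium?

University i's FOC: ∂u_i/∂g_i = α_i − g_i = 0, so g_i* = α_i.
NE contributions = (4.9, 1.8); G = 6.7.
W^NE = (Σα)·G − ½Σα_i² = 6.7² − ½·27.25 = 31.265.
Planner sets g_i = Σα_j = 6.7 for every i, so G^SO = 2·6.7 = 13.4.
W^SO = (Σα)·G^SO − ½·2·(Σα)² = (2/2)·6.7² = 44.89.
Deadweight loss = W^SO − W^NE = 13.625.

13.625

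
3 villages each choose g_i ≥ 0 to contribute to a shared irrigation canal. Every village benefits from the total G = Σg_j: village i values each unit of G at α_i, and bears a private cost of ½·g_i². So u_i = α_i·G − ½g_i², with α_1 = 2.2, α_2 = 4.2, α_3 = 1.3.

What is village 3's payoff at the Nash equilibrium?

Village i's FOC: ∂u_i/∂g_i = α_i − g_i = 0, so g_i* = α_i.
NE contributions = (2.2, 4.2, 1.3); G = 7.7.
u_3 = α_3·G − ½·(g_3)² = 1.3·7.7 − ½·1.3² = 9.165.

9.165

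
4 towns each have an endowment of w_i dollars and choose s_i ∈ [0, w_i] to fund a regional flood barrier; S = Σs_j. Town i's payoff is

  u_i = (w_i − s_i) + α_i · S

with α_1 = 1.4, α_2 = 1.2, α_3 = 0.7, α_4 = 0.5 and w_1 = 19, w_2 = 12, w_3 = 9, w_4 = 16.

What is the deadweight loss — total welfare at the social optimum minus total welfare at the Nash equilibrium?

70

∂u_i/∂s_i = α_i − 1, so town i contributes w_i if α_i > 1, else 0.
α_i > 1 for i ∈ {1, 2}; NE contributions (19, 12, 0, 0), S = 31.
W^NE = Σw_i − S^NE + (Σα_i)·S^NE = 56 + 2.8·31 = 142.8.
Planner: ∂(Σu_j)/∂s_i = Σα_j − 1 = 2.8 > 0, so everyone contributes w_i; S^SO = 56, W^SO = 56 + 2.8·56 = 212.8.
Deadweight loss = 70.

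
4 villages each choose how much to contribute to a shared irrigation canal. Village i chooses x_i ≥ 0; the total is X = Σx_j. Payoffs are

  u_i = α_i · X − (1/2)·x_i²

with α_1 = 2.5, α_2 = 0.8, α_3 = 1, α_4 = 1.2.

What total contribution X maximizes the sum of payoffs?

22

Planner FOC: ∂(Σu_j)/∂x_i = (Σα_j) − x_i = 0, so x_i^SO = Σα_j = 5.5 for every i; X^SO = 22.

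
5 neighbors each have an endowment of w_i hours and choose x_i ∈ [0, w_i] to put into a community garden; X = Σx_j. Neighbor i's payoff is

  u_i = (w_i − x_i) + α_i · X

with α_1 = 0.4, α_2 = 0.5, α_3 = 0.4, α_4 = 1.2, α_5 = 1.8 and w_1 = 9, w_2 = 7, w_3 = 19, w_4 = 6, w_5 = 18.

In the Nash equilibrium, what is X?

∂u_i/∂x_i = α_i − 1, so neighbor i contributes w_i if α_i > 1, else 0.
α_i > 1 for i ∈ {4, 5}; NE contributions (0, 0, 0, 6, 18), X = 24.

24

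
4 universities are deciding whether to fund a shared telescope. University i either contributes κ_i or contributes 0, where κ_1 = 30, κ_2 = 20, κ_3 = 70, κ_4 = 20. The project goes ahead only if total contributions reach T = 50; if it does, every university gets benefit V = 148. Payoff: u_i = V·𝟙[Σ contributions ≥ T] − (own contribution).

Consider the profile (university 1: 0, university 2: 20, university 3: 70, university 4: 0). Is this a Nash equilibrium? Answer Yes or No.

Total = 90 ≥ 50: provided.
University 1 (pledges 0, payoff 148): pledging 30 → total 120, payoff 118. No gain.
University 2 (pledges 20, payoff 128): dropping to 0 → total 70, payoff 148. Profitable deviation.

No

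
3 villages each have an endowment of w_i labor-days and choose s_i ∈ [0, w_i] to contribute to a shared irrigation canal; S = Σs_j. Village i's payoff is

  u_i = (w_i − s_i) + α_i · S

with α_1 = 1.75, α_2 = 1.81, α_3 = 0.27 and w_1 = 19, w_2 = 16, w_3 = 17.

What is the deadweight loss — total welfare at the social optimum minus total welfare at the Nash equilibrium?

∂u_i/∂s_i = α_i − 1, so village i contributes w_i if α_i > 1, else 0.
α_i > 1 for i ∈ {1, 2}; NE contributions (19, 16, 0), S = 35.
W^NE = Σw_i − S^NE + (Σα_i)·S^NE = 52 + 2.83·35 = 151.05.
Planner: ∂(Σu_j)/∂s_i = Σα_j − 1 = 2.83 > 0, so everyone contributes w_i; S^SO = 52, W^SO = 52 + 2.83·52 = 199.16.
Deadweight loss = 48.11.

48.11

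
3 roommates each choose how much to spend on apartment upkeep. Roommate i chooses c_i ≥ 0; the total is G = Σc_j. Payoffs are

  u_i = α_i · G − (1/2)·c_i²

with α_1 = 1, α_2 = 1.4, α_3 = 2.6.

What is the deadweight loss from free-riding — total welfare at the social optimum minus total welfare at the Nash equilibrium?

Roommate i's FOC: ∂u_i/∂c_i = α_i − c_i = 0, so c_i* = α_i.
NE contributions = (1, 1.4, 2.6); G = 5.
W^NE = (Σα)·G − ½Σα_i² = 5² − ½·9.72 = 20.14.
Planner sets c_i = Σα_j = 5 for every i, so G^SO = 3·5 = 15.
W^SO = (Σα)·G^SO − ½·3·(Σα)² = (3/2)·5² = 37.5.
Deadweight loss = W^SO − W^NE = 17.36.

17.36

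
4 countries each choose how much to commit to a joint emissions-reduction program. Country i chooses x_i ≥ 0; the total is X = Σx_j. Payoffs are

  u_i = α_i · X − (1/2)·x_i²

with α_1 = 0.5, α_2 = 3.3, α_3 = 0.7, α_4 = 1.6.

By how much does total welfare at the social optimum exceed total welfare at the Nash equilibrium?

44.305

Country i's FOC: ∂u_i/∂x_i = α_i − x_i = 0, so x_i* = α_i.
NE contributions = (0.5, 3.3, 0.7, 1.6); X = 6.1.
W^NE = (Σα)·X − ½Σα_i² = 6.1² − ½·14.19 = 30.115.
Planner sets x_i = Σα_j = 6.1 for every i, so X^SO = 4·6.1 = 24.4.
W^SO = (Σα)·X^SO − ½·4·(Σα)² = (4/2)·6.1² = 74.42.
Deadweight loss = W^SO − W^NE = 44.305.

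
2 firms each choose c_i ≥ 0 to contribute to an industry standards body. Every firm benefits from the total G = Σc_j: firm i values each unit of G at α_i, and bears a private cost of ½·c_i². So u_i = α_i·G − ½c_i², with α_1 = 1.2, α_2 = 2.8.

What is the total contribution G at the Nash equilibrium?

Firm i's FOC: ∂u_i/∂c_i = α_i − c_i = 0, so c_i* = α_i.
NE contributions = (1.2, 2.8); G = 4.

4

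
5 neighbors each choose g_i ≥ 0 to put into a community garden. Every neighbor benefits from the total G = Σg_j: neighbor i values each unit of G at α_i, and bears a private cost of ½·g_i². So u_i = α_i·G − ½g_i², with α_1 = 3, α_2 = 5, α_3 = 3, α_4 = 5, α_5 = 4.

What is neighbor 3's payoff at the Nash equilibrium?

55.5

Neighbor i's FOC: ∂u_i/∂g_i = α_i − g_i = 0, so g_i* = α_i.
NE contributions = (3, 5, 3, 5, 4); G = 20.
u_3 = α_3·G − ½·(g_3)² = 3·20 − ½·3² = 55.5.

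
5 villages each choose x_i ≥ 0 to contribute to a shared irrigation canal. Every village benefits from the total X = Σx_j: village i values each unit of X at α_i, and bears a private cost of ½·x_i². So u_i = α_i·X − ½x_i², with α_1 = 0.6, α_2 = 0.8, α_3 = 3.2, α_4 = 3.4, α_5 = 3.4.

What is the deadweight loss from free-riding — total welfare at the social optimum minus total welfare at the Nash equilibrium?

212.12

Village i's FOC: ∂u_i/∂x_i = α_i − x_i = 0, so x_i* = α_i.
NE contributions = (0.6, 0.8, 3.2, 3.4, 3.4); X = 11.4.
W^NE = (Σα)·X − ½Σα_i² = 11.4² − ½·34.36 = 112.78.
Planner sets x_i = Σα_j = 11.4 for every i, so X^SO = 5·11.4 = 57.
W^SO = (Σα)·X^SO − ½·5·(Σα)² = (5/2)·11.4² = 324.9.
Deadweight loss = W^SO − W^NE = 212.12.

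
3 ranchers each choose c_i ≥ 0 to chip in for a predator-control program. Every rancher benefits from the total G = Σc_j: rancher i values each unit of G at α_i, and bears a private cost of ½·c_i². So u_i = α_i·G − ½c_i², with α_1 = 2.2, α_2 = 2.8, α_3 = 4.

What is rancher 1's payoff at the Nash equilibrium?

Rancher i's FOC: ∂u_i/∂c_i = α_i − c_i = 0, so c_i* = α_i.
NE contributions = (2.2, 2.8, 4); G = 9.
u_1 = α_1·G − ½·(c_1)² = 2.2·9 − ½·2.2² = 17.38.

17.38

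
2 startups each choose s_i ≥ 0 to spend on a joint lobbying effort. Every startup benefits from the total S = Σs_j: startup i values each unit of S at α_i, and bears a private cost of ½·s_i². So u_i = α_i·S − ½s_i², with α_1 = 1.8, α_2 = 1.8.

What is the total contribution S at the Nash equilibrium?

Startup i's FOC: ∂u_i/∂s_i = α_i − s_i = 0, so s_i* = α_i.
NE contributions = (1.8, 1.8); S = 3.6.

3.6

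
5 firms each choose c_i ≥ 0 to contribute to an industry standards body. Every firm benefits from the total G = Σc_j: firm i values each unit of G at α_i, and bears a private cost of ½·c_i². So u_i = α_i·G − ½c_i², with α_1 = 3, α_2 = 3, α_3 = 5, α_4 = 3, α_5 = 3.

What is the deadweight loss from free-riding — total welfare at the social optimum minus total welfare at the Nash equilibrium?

464

Firm i's FOC: ∂u_i/∂c_i = α_i − c_i = 0, so c_i* = α_i.
NE contributions = (3, 3, 5, 3, 3); G = 17.
W^NE = (Σα)·G − ½Σα_i² = 17² − ½·61 = 258.5.
Planner sets c_i = Σα_j = 17 for every i, so G^SO = 5·17 = 85.
W^SO = (Σα)·G^SO − ½·5·(Σα)² = (5/2)·17² = 722.5.
Deadweight loss = W^SO − W^NE = 464.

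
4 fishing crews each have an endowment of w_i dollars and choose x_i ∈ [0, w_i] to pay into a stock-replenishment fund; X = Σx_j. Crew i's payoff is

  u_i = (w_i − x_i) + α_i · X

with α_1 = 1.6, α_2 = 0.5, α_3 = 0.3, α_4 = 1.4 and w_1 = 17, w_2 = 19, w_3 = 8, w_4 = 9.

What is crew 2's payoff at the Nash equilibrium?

32

∂u_i/∂x_i = α_i − 1, so crew i contributes w_i if α_i > 1, else 0.
α_i > 1 for i ∈ {1, 4}; NE contributions (17, 0, 0, 9), X = 26.
u_2 = (19 − 0) + 0.5·26 = 32.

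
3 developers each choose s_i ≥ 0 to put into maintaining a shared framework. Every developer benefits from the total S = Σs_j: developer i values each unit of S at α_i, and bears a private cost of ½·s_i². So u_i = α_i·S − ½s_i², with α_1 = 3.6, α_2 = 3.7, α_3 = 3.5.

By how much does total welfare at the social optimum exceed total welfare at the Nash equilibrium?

Developer i's FOC: ∂u_i/∂s_i = α_i − s_i = 0, so s_i* = α_i.
NE contributions = (3.6, 3.7, 3.5); S = 10.8.
W^NE = (Σα)·S − ½Σα_i² = 10.8² − ½·38.9 = 97.19.
Planner sets s_i = Σα_j = 10.8 for every i, so S^SO = 3·10.8 = 32.4.
W^SO = (Σα)·S^SO − ½·3·(Σα)² = (3/2)·10.8² = 174.96.
Deadweight loss = W^SO − W^NE = 77.77.

77.77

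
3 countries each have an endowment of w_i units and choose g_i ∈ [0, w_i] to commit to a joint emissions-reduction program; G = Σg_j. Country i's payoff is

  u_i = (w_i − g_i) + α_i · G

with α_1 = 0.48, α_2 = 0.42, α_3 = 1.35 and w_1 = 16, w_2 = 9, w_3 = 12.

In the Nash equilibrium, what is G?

12

∂u_i/∂g_i = α_i − 1, so country i contributes w_i if α_i > 1, else 0.
α_i > 1 for i ∈ {3}; NE contributions (0, 0, 12), G = 12.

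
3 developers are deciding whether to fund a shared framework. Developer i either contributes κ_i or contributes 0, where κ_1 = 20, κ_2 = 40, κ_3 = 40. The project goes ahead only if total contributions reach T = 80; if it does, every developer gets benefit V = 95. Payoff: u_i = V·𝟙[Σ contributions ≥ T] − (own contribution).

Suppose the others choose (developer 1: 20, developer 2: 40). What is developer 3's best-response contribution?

40

Others' total = 60. Contributing 40 brings total to 100 ≥ 80: gain V − κ_3 = 55.
Best response: 40.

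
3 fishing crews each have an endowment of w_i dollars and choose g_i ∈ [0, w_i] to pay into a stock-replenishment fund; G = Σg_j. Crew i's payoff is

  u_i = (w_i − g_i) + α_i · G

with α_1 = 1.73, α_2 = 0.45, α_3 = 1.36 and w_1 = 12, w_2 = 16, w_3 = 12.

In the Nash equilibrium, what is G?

24

∂u_i/∂g_i = α_i − 1, so crew i contributes w_i if α_i > 1, else 0.
α_i > 1 for i ∈ {1, 3}; NE contributions (12, 0, 12), G = 24.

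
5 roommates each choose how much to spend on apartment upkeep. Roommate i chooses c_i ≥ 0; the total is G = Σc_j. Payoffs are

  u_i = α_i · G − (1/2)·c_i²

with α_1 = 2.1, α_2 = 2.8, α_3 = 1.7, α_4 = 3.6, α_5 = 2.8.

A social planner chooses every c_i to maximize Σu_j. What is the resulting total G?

Planner FOC: ∂(Σu_j)/∂c_i = (Σα_j) − c_i = 0, so c_i^SO = Σα_j = 13 for every i; G^SO = 65.

65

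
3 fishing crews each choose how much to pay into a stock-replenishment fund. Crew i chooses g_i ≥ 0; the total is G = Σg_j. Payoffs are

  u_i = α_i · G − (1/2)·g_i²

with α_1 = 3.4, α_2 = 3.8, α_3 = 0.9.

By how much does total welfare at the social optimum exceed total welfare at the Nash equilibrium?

46.21

Crew i's FOC: ∂u_i/∂g_i = α_i − g_i = 0, so g_i* = α_i.
NE contributions = (3.4, 3.8, 0.9); G = 8.1.
W^NE = (Σα)·G − ½Σα_i² = 8.1² − ½·26.81 = 52.205.
Planner sets g_i = Σα_j = 8.1 for every i, so G^SO = 3·8.1 = 24.3.
W^SO = (Σα)·G^SO − ½·3·(Σα)² = (3/2)·8.1² = 98.415.
Deadweight loss = W^SO − W^NE = 46.21.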